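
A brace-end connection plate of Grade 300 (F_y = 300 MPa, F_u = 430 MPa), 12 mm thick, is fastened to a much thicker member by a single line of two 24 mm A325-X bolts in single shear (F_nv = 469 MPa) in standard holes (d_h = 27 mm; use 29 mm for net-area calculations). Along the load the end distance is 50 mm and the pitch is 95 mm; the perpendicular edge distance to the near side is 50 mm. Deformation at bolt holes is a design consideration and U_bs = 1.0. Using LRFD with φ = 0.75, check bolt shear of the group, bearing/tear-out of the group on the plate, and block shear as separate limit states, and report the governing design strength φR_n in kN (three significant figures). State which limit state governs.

Bolt shear: A_b = π·24²/4 = 452.4 mm²; R_n = 469 × 452.4 × 2 × 1 / 1000 = 424.3 kN → 0.75 × 424.3 = 318 kN.
Bearing: edge l_c = 36.5, r_n = 226 kN; interior l_c = 68, r_n = 297.2 kN; R_n = 226 + 1·297.2 = 523.2 kN → 392 kN.
Block shear: A_gv = 1740, A_nv = 1218, A_nt = 426 mm²; R_n = min(0.6F_uA_nv, 0.6F_yA_gv) + U_bs·F_u·A_nt = 496.4 kN → 372 kN.
Bolt shear governs: 318 kN.

318 kN (bolt shear governs)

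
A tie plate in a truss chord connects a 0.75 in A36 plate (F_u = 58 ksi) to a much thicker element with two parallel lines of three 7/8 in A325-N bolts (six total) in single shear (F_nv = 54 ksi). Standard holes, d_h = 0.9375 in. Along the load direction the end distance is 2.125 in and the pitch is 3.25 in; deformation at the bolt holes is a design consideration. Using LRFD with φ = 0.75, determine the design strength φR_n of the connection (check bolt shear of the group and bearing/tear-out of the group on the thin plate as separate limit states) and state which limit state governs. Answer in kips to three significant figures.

Bolt shear: A_b = π·0.875²/4 = 0.6013 in²; R_n = 54 × 0.6013 × 6 × 1 = 194.8 kips → 0.75 × 194.8 = 146 kips.
Bearing (1.2 l_c t F_u ≤ 2.4 d t F_u): upper limit = 2.4·0.875·0.75·58 = 91.35 kips.
  Edge l_c = 2.125 − 0.9375/2 = 1.656 → r_n = 86.46 kips; interior l_c = 3.25 − 0.9375 = 2.312 → r_n = 91.35 kips.
  R_n,bearing = 2·86.46 + 4·91.35 = 538.3 kips → 0.75 × 538.3 = 404 kips.
Bolt shear governs: 146 kips.

146 kips (bolt shear governs)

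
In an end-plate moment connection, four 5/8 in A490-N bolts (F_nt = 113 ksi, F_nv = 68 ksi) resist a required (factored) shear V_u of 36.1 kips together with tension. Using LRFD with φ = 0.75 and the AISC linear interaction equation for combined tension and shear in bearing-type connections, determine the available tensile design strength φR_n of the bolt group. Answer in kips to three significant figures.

A_b = π·0.625²/4 = 0.3068 in²; f_rv = 36.1 / (4 × 0.3068) = 29.42 ksi.
F'_nt = 1.3 F_nt − (F_nt / φF_nv) f_rv = 1.3·113 − (113/(0.75·68))·29.42 = 81.72 ksi, capped at F_nt → F'_nt = 81.72 ksi.
R_n = F'_nt · A_b · n = 81.72 × 0.3068 × 4 = 100.3 kips.
Design strength φR_n = 0.75 × 100.3 = 75.2 kips.

75.2 kips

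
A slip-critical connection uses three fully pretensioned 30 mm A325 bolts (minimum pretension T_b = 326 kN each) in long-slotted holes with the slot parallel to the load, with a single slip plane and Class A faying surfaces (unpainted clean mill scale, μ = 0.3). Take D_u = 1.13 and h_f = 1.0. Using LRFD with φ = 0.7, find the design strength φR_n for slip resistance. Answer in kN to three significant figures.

R_n = μ · D_u · h_f · T_b · n_s · n_b = 0.3 × 1.13 × 1.0 × 326 × 1 × 3 = 331.5 kN.
Design strength φR_n = 0.7 × 331.5 = 232 kN.

232 kN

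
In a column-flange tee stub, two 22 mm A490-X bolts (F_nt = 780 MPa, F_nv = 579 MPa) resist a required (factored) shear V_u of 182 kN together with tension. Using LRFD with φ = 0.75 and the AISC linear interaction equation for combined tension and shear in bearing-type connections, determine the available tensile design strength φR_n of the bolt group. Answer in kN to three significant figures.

333 kN

A_b = π·22²/4 = 380.1 mm²; f_rv = 182 × 1000 / (2 × 380.1) = 239.4 MPa.
F'_nt = 1.3 F_nt − (F_nt / φF_nv) f_rv = 1.3·780 − (780/(0.75·579))·239.4 = 584 MPa, capped at F_nt → F'_nt = 584 MPa.
R_n = F'_nt · A_b · n = 584 × 380.1 × 2 / 1000 = 444 kN.
Design strength φR_n = 0.75 × 444 = 333 kN.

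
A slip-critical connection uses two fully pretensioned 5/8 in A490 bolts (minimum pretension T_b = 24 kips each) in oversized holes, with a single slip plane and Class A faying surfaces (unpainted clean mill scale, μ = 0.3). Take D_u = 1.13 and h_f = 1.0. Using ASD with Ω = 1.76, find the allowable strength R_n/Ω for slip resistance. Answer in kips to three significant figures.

R_n = μ · D_u · h_f · T_b · n_s · n_b = 0.3 × 1.13 × 1.0 × 24 × 1 × 2 = 16.27 kips.
Allowable strength R_n/Ω = 16.27 / 1.76 = 9.25 kips.

9.25 kips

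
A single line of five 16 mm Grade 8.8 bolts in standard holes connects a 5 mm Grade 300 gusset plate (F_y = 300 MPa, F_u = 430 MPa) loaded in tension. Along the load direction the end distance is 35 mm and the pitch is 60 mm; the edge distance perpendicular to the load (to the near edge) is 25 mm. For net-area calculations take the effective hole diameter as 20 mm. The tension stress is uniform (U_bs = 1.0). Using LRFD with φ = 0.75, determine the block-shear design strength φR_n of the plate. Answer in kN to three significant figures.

203 kN

Shear plane L_v = 35 + 4·60 = 275 mm; A_gv = 275 × 5 = 1375 mm².
A_nv = (275 − 4.5·20) × 5 = 925 mm².
A_nt = (25 − 0.5·20) × 5 = 75 mm².
0.6 F_u A_nv = 238.7 kN; 0.6 F_y A_gv = 247.5 kN → shear rupture governs the shear term.
R_n = 238.7 + 1.0 × 430 × 75 / 1000 = 270.9 kN.
Design strength φR_n = 0.75 × 270.9 = 203 kN.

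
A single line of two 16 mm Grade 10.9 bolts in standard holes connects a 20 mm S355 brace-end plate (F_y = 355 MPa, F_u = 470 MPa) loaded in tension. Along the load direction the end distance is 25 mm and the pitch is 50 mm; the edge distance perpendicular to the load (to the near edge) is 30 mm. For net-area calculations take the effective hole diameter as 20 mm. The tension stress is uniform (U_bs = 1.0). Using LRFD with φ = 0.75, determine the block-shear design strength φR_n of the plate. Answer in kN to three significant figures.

Shear plane L_v = 25 + 1·50 = 75 mm; A_gv = 75 × 20 = 1500 mm².
A_nv = (75 − 1.5·20) × 20 = 900 mm².
A_nt = (30 − 0.5·20) × 20 = 400 mm².
0.6 F_u A_nv = 253.8 kN; 0.6 F_y A_gv = 319.5 kN → shear rupture governs the shear term.
R_n = 253.8 + 1.0 × 470 × 400 / 1000 = 441.8 kN.
Design strength φR_n = 0.75 × 441.8 = 331 kN.

331 kN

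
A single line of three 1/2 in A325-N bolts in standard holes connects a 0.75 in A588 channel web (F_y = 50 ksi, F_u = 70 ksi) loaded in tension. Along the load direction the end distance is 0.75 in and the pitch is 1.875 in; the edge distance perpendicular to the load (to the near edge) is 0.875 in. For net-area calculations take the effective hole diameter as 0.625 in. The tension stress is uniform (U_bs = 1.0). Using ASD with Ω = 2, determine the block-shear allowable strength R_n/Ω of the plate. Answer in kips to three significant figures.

Shear plane L_v = 0.75 + 2·1.875 = 4.5 in; A_gv = 4.5 × 0.75 = 3.375 in².
A_nv = (4.5 − 2.5·0.625) × 0.75 = 2.203 in².
A_nt = (0.875 − 0.5·0.625) × 0.75 = 0.4219 in².
0.6 F_u A_nv = 92.53 kips; 0.6 F_y A_gv = 101.2 kips → shear rupture governs the shear term.
R_n = 92.53 + 1.0 × 70 × 0.4219 = 122.1 kips.
Allowable strength R_n/Ω = 122.1 / 2 = 61 kips.

61 kips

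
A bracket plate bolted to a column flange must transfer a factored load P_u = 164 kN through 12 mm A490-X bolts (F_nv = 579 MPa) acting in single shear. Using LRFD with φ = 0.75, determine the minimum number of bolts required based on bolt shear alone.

4 bolts

A_b = π·12²/4 = 113.1 mm².
Per-bolt design strength φR_n = 0.75 × 579 × 113.1 × 1 / 1000 = 49.11 kN.
n ≥ 164 / 49.11 = 3.339 → use 4 bolts.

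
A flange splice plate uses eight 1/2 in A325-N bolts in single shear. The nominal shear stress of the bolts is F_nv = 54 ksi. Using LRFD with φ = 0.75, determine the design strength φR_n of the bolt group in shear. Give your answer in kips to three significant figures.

63.6 kips

A_b = π × 0.5² / 4 = 0.1963 in².
R_n = F_nv · A_b · n · n_s = 54 × 0.1963 × 8 × 1 = 84.82 kips.
Design strength φR_n = 0.75 × 84.82 = 63.6 kips.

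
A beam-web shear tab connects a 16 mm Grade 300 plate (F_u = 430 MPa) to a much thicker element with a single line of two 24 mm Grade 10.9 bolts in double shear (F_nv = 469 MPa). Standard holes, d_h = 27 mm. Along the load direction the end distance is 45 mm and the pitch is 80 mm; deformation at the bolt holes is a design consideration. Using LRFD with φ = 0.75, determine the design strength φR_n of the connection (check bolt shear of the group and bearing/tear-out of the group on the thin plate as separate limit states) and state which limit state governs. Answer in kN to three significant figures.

Bolt shear: A_b = π·24²/4 = 452.4 mm²; R_n = 469 × 452.4 × 2 × 2 / 1000 = 848.7 kN → 0.75 × 848.7 = 637 kN.
Bearing (1.2 l_c t F_u ≤ 2.4 d t F_u): upper limit = 2.4·24·16·430 / 1000 = 396.3 kN.
  Edge l_c = 45 − 27/2 = 31.5 → r_n = 260.1 kN; interior l_c = 80 − 27 = 53 → r_n = 396.3 kN.
  R_n,bearing = 1·260.1 + 1·396.3 = 656.4 kN → 0.75 × 656.4 = 492 kN.
Bearing governs: 492 kN.

492 kN (bearing governs)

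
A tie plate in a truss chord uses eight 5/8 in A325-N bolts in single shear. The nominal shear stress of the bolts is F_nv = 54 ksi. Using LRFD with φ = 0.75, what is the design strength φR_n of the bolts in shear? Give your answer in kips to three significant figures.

99.4 kips

A_b = π × 0.625² / 4 = 0.3068 in².
R_n = F_nv · A_b · n · n_s = 54 × 0.3068 × 8 × 1 = 132.5 kips.
Design strength φR_n = 0.75 × 132.5 = 99.4 kips.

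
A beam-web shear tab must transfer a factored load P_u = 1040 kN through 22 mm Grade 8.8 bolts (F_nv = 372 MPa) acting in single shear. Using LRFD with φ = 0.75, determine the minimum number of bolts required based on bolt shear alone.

10 bolts

A_b = π·22²/4 = 380.1 mm².
Per-bolt design strength φR_n = 0.75 × 372 × 380.1 × 1 / 1000 = 106.1 kN.
n ≥ 1040 / 106.1 = 9.806 → use 10 bolts.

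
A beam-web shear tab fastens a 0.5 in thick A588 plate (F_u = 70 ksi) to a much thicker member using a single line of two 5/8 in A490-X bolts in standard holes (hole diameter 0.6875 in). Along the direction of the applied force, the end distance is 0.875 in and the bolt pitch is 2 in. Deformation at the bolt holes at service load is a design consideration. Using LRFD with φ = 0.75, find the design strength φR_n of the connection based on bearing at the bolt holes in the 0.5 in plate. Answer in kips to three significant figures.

Per bolt r_n = 1.2 l_c t F_u ≤ 2.4 d t F_u; upper limit = 2.4 × 0.625 × 0.5 × 70 = 52.5 kips.
Edge bolt: l_c = 0.875 − 0.6875/2 = 0.5312 in → 1.2 × 0.5312 × 0.5 × 70 = 22.31 → r_n = 22.31 kips.
Interior bolts: l_c = 2 − 0.6875 = 1.312 in → 1.2 × 1.312 × 0.5 × 70 = 55.12 → r_n = 52.5 kips.
R_n = 1 × 22.31 + 1 × 52.5 = 74.81 kips.
Design strength φR_n = 0.75 × 74.81 = 56.1 kips.

56.1 kips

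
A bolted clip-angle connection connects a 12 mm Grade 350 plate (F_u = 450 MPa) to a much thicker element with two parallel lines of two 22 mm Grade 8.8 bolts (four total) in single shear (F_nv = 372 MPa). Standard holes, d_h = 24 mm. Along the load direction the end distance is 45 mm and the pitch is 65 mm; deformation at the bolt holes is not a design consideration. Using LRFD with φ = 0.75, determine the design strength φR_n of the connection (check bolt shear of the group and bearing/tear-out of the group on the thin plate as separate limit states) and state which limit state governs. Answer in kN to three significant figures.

424 kN (bolt shear governs)

Bolt shear: A_b = π·22²/4 = 380.1 mm²; R_n = 372 × 380.1 × 4 × 1 / 1000 = 565.6 kN → 0.75 × 565.6 = 424 kN.
Bearing (1.5 l_c t F_u ≤ 3.0 d t F_u): upper limit = 3.0·22·12·450 / 1000 = 356.4 kN.
  Edge l_c = 45 − 24/2 = 33 → r_n = 267.3 kN; interior l_c = 65 − 24 = 41 → r_n = 332.1 kN.
  R_n,bearing = 2·267.3 + 2·332.1 = 1199 kN → 0.75 × 1199 = 899 kN.
Bolt shear governs: 424 kN.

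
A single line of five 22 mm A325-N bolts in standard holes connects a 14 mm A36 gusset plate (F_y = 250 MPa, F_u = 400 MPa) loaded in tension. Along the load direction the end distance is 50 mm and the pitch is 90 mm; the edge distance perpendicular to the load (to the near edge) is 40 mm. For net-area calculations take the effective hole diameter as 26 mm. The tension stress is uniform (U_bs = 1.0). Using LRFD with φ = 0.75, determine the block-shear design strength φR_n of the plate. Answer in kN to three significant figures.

Shear plane L_v = 50 + 4·90 = 410 mm; A_gv = 410 × 14 = 5740 mm².
A_nv = (410 − 4.5·26) × 14 = 4102 mm².
A_nt = (40 − 0.5·26) × 14 = 378 mm².
0.6 F_u A_nv = 984.5 kN; 0.6 F_y A_gv = 861 kN → shear yielding governs the shear term.
R_n = 861 + 1.0 × 400 × 378 / 1000 = 1012 kN.
Design strength φR_n = 0.75 × 1012 = 759 kN.

759 kN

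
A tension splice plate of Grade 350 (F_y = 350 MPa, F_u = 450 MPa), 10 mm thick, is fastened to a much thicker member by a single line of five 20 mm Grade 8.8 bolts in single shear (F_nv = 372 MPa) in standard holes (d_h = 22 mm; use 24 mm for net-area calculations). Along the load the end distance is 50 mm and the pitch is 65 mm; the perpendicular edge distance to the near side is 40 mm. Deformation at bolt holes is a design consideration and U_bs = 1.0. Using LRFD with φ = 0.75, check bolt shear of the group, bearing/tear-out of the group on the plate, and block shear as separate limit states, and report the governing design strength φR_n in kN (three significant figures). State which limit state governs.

Bolt shear: A_b = π·20²/4 = 314.2 mm²; R_n = 372 × 314.2 × 5 × 1 / 1000 = 584.3 kN → 0.75 × 584.3 = 438 kN.
Bearing: edge l_c = 39, r_n = 210.6 kN; interior l_c = 43, r_n = 216 kN; R_n = 210.6 + 4·216 = 1075 kN → 806 kN.
Block shear: A_gv = 3100, A_nv = 2020, A_nt = 280 mm²; R_n = min(0.6F_uA_nv, 0.6F_yA_gv) + U_bs·F_u·A_nt = 671.4 kN → 504 kN.
Bolt shear governs: 438 kN.

438 kN (bolt shear governs)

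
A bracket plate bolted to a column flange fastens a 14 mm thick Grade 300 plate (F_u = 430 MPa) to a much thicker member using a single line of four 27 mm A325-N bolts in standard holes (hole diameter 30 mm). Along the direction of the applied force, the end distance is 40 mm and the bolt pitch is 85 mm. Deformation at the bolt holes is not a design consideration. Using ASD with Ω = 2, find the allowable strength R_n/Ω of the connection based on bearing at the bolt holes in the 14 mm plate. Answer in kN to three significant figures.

Per bolt r_n = 1.5 l_c t F_u ≤ 3.0 d t F_u; upper limit = 3.0 × 27 × 14 × 430 / 1000 = 487.6 kN.
Edge bolt: l_c = 40 − 30/2 = 25 mm → 1.5 × 25 × 14 × 430 / 1000 = 225.8 → r_n = 225.8 kN.
Interior bolts: l_c = 85 − 30 = 55 mm → 1.5 × 55 × 14 × 430 / 1000 = 496.7 → r_n = 487.6 kN.
R_n = 1 × 225.8 + 3 × 487.6 = 1689 kN.
Allowable strength R_n/Ω = 1689 / 2 = 844 kN.

844 kN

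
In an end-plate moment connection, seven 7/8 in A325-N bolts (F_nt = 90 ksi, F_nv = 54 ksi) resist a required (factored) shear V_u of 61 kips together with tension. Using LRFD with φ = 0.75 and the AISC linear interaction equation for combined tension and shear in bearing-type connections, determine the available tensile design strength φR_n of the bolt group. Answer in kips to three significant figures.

268 kips

A_b = π·0.875²/4 = 0.6013 in²; f_rv = 61 / (7 × 0.6013) = 14.49 ksi.
F'_nt = 1.3 F_nt − (F_nt / φF_nv) f_rv = 1.3·90 − (90/(0.75·54))·14.49 = 84.8 ksi, capped at F_nt → F'_nt = 84.8 ksi.
R_n = F'_nt · A_b · n = 84.8 × 0.6013 × 7 = 356.9 kips.
Design strength φR_n = 0.75 × 356.9 = 268 kips.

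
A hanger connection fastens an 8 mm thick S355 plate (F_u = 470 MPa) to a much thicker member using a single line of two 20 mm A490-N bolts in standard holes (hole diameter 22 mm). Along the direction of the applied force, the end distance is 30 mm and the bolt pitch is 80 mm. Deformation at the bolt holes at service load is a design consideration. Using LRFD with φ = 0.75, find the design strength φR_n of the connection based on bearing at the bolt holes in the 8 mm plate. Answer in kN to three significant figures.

Per bolt r_n = 1.2 l_c t F_u ≤ 2.4 d t F_u; upper limit = 2.4 × 20 × 8 × 470 / 1000 = 180.5 kN.
Edge bolt: l_c = 30 − 22/2 = 19 mm → 1.2 × 19 × 8 × 470 / 1000 = 85.73 → r_n = 85.73 kN.
Interior bolts: l_c = 80 − 22 = 58 mm → 1.2 × 58 × 8 × 470 / 1000 = 261.7 → r_n = 180.5 kN.
R_n = 1 × 85.73 + 1 × 180.5 = 266.2 kN.
Design strength φR_n = 0.75 × 266.2 = 200 kN.

200 kN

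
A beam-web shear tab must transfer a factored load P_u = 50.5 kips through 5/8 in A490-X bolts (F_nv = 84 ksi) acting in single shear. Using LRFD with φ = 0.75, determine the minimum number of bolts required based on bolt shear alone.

3 bolts

A_b = π·0.625²/4 = 0.3068 in².
Per-bolt design strength φR_n = 0.75 × 84 × 0.3068 × 1 = 19.33 kips.
n ≥ 50.5 / 19.33 = 2.613 → use 3 bolts.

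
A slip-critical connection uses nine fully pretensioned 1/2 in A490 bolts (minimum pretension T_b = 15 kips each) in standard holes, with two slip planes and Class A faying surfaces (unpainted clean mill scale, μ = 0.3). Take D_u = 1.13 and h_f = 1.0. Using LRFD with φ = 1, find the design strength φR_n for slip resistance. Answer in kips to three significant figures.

R_n = μ · D_u · h_f · T_b · n_s · n_b = 0.3 × 1.13 × 1.0 × 15 × 2 × 9 = 91.53 kips.
Design strength φR_n = 1 × 91.53 = 91.5 kips.

91.5 kips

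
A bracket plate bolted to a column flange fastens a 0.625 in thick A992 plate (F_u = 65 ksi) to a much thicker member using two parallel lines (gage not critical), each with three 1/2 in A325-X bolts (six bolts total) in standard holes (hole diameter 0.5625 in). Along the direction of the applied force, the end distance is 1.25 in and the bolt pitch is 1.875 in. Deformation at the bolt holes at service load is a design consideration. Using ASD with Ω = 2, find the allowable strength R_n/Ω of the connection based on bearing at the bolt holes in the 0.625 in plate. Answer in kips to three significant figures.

Per bolt r_n = 1.2 l_c t F_u ≤ 2.4 d t F_u; upper limit = 2.4 × 0.5 × 0.625 × 65 = 48.75 kips.
Edge bolt: l_c = 1.25 − 0.5625/2 = 0.9688 in → 1.2 × 0.9688 × 0.625 × 65 = 47.23 → r_n = 47.23 kips.
Interior bolts: l_c = 1.875 − 0.5625 = 1.312 in → 1.2 × 1.312 × 0.625 × 65 = 63.98 → r_n = 48.75 kips.
R_n = 2 × 47.23 + 4 × 48.75 = 289.5 kips.
Allowable strength R_n/Ω = 289.5 / 2 = 145 kips.

145 kips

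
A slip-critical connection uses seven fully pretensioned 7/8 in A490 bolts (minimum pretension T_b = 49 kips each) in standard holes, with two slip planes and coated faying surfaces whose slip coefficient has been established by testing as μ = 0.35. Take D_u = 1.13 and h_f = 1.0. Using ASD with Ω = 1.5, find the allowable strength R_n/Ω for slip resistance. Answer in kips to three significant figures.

R_n = μ · D_u · h_f · T_b · n_s · n_b = 0.35 × 1.13 × 1.0 × 49 × 2 × 7 = 271.3 kips.
Allowable strength R_n/Ω = 271.3 / 1.5 = 181 kips.

181 kips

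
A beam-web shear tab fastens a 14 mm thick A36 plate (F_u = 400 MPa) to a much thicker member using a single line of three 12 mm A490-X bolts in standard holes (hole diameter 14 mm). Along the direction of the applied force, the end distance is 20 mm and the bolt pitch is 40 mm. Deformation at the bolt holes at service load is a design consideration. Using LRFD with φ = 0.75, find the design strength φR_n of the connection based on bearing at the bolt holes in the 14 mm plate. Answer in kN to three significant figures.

Per bolt r_n = 1.2 l_c t F_u ≤ 2.4 d t F_u; upper limit = 2.4 × 12 × 14 × 400 / 1000 = 161.3 kN.
Edge bolt: l_c = 20 − 14/2 = 13 mm → 1.2 × 13 × 14 × 400 / 1000 = 87.36 → r_n = 87.36 kN.
Interior bolts: l_c = 40 − 14 = 26 mm → 1.2 × 26 × 14 × 400 / 1000 = 174.7 → r_n = 161.3 kN.
R_n = 1 × 87.36 + 2 × 161.3 = 409.9 kN.
Design strength φR_n = 0.75 × 409.9 = 307 kN.

307 kN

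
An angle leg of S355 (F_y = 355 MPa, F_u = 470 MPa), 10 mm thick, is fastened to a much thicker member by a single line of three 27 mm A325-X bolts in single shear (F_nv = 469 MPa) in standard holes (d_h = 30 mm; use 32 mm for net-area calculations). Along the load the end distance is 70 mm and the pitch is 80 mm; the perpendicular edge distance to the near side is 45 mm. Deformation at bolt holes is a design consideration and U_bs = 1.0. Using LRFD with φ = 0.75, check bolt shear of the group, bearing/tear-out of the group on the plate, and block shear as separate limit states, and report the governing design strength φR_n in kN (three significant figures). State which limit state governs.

Bolt shear: A_b = π·27²/4 = 572.6 mm²; R_n = 469 × 572.6 × 3 × 1 / 1000 = 805.6 kN → 0.75 × 805.6 = 604 kN.
Bearing: edge l_c = 55, r_n = 304.6 kN; interior l_c = 50, r_n = 282 kN; R_n = 304.6 + 2·282 = 868.6 kN → 651 kN.
Block shear: A_gv = 2300, A_nv = 1500, A_nt = 290 mm²; R_n = min(0.6F_uA_nv, 0.6F_yA_gv) + U_bs·F_u·A_nt = 559.3 kN → 419 kN.
Block shear governs: 419 kN.

419 kN (block shear governs)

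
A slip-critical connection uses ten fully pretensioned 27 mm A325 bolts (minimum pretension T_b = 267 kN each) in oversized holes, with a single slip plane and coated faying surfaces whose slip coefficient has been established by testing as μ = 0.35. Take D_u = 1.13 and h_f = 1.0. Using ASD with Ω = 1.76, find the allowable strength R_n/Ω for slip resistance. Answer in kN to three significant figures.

R_n = μ · D_u · h_f · T_b · n_s · n_b = 0.35 × 1.13 × 1.0 × 267 × 1 × 10 = 1056 kN.
Allowable strength R_n/Ω = 1056 / 1.76 = 600 kN.

600 kN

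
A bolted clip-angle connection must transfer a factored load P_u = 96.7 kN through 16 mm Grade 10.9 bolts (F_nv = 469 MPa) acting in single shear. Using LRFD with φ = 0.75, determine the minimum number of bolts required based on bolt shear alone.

2 bolts

A_b = π·16²/4 = 201.1 mm².
Per-bolt design strength φR_n = 0.75 × 469 × 201.1 × 1 / 1000 = 70.72 kN.
n ≥ 96.7 / 70.72 = 1.367 → use 2 bolts.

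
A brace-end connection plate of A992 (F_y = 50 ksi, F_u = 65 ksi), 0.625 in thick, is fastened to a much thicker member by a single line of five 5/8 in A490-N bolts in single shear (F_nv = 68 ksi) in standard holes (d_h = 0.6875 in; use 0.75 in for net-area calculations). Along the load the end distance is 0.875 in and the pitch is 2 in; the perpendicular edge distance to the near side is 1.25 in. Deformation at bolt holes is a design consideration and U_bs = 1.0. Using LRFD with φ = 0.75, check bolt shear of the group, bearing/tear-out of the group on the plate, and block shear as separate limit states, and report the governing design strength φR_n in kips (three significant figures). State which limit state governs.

Bolt shear: A_b = π·0.625²/4 = 0.3068 in²; R_n = 68 × 0.3068 × 5 × 1 = 104.3 kips → 0.75 × 104.3 = 78.2 kips.
Bearing: edge l_c = 0.5312, r_n = 25.9 kips; interior l_c = 1.312, r_n = 60.94 kips; R_n = 25.9 + 4·60.94 = 269.6 kips → 202 kips.
Block shear: A_gv = 5.547, A_nv = 3.438, A_nt = 0.5469 in²; R_n = min(0.6F_uA_nv, 0.6F_yA_gv) + U_bs·F_u·A_nt = 169.6 kips → 127 kips.
Bolt shear governs: 78.2 kips.

78.2 kips (bolt shear governs)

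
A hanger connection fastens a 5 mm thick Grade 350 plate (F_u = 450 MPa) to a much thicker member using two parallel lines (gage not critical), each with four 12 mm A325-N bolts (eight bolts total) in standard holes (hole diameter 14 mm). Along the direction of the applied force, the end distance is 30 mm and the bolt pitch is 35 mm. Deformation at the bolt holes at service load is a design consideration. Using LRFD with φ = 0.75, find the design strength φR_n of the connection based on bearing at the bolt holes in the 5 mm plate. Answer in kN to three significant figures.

348 kN

Per bolt r_n = 1.2 l_c t F_u ≤ 2.4 d t F_u; upper limit = 2.4 × 12 × 5 × 450 / 1000 = 64.8 kN.
Edge bolt: l_c = 30 − 14/2 = 23 mm → 1.2 × 23 × 5 × 450 / 1000 = 62.1 → r_n = 62.1 kN.
Interior bolts: l_c = 35 − 14 = 21 mm → 1.2 × 21 × 5 × 450 / 1000 = 56.7 → r_n = 56.7 kN.
R_n = 2 × 62.1 + 6 × 56.7 = 464.4 kN.
Design strength φR_n = 0.75 × 464.4 = 348 kN.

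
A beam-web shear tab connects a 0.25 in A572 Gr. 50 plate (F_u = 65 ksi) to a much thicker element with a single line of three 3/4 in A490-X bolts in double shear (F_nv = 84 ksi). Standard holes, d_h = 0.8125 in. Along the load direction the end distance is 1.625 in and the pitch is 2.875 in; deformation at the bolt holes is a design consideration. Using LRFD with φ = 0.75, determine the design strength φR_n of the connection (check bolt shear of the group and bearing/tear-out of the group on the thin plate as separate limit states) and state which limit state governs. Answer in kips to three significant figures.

Bolt shear: A_b = π·0.75²/4 = 0.4418 in²; R_n = 84 × 0.4418 × 3 × 2 = 222.7 kips → 0.75 × 222.7 = 167 kips.
Bearing (1.2 l_c t F_u ≤ 2.4 d t F_u): upper limit = 2.4·0.75·0.25·65 = 29.25 kips.
  Edge l_c = 1.625 − 0.8125/2 = 1.219 → r_n = 23.77 kips; interior l_c = 2.875 − 0.8125 = 2.062 → r_n = 29.25 kips.
  R_n,bearing = 1·23.77 + 2·29.25 = 82.27 kips → 0.75 × 82.27 = 61.7 kips.
Bearing governs: 61.7 kips.

61.7 kips (bearing governs)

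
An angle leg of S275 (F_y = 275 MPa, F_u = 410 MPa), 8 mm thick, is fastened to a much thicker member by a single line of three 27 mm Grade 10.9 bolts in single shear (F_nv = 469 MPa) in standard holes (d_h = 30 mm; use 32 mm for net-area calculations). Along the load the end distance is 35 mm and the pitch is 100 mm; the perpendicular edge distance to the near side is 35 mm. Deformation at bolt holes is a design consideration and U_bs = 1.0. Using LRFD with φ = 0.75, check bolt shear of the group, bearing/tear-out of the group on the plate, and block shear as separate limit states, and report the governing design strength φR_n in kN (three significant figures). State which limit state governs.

Bolt shear: A_b = π·27²/4 = 572.6 mm²; R_n = 469 × 572.6 × 3 × 1 / 1000 = 805.6 kN → 0.75 × 805.6 = 604 kN.
Bearing: edge l_c = 20, r_n = 78.72 kN; interior l_c = 70, r_n = 212.5 kN; R_n = 78.72 + 2·212.5 = 503.8 kN → 378 kN.
Block shear: A_gv = 1880, A_nv = 1240, A_nt = 152 mm²; R_n = min(0.6F_uA_nv, 0.6F_yA_gv) + U_bs·F_u·A_nt = 367.4 kN → 276 kN.
Block shear governs: 276 kN.

276 kN (block shear governs)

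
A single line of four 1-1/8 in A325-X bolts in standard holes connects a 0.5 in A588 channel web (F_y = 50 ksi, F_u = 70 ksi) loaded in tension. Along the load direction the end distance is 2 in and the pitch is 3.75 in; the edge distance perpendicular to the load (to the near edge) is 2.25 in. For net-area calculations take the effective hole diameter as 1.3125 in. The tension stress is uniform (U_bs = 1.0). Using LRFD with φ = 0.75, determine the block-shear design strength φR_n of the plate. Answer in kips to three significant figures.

Shear plane L_v = 2 + 3·3.75 = 13.25 in; A_gv = 13.25 × 0.5 = 6.625 in².
A_nv = (13.25 − 3.5·1.3125) × 0.5 = 4.328 in².
A_nt = (2.25 − 0.5·1.3125) × 0.5 = 0.7969 in².
0.6 F_u A_nv = 181.8 kips; 0.6 F_y A_gv = 198.8 kips → shear rupture governs the shear term.
R_n = 181.8 + 1.0 × 70 × 0.7969 = 237.6 kips.
Design strength φR_n = 0.75 × 237.6 = 178 kips.

178 kips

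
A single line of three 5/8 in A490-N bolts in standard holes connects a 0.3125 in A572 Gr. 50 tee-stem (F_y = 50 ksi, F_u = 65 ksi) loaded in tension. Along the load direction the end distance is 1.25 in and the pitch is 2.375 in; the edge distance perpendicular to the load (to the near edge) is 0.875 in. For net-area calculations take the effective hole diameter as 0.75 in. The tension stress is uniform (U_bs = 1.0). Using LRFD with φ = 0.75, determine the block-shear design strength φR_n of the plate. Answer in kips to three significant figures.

Shear plane L_v = 1.25 + 2·2.375 = 6 in; A_gv = 6 × 0.3125 = 1.875 in².
A_nv = (6 − 2.5·0.75) × 0.3125 = 1.289 in².
A_nt = (0.875 − 0.5·0.75) × 0.3125 = 0.1562 in².
0.6 F_u A_nv = 50.27 kips; 0.6 F_y A_gv = 56.25 kips → shear rupture governs the shear term.
R_n = 50.27 + 1.0 × 65 × 0.1562 = 60.43 kips.
Design strength φR_n = 0.75 × 60.43 = 45.3 kips.

45.3 kips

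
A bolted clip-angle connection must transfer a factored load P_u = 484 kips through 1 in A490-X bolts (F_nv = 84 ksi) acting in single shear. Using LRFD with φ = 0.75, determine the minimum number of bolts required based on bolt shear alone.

10 bolts

A_b = π·1²/4 = 0.7854 in².
Per-bolt design strength φR_n = 0.75 × 84 × 0.7854 × 1 = 49.48 kips.
n ≥ 484 / 49.48 = 9.782 → use 10 bolts.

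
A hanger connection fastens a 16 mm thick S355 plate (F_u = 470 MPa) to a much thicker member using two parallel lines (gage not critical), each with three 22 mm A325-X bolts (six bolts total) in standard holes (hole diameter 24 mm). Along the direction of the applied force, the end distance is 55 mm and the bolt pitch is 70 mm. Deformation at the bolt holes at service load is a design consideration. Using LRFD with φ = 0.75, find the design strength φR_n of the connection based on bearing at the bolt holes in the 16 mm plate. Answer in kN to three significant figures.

Per bolt r_n = 1.2 l_c t F_u ≤ 2.4 d t F_u; upper limit = 2.4 × 22 × 16 × 470 / 1000 = 397.1 kN.
Edge bolt: l_c = 55 − 24/2 = 43 mm → 1.2 × 43 × 16 × 470 / 1000 = 388 → r_n = 388 kN.
Interior bolts: l_c = 70 − 24 = 46 mm → 1.2 × 46 × 16 × 470 / 1000 = 415.1 → r_n = 397.1 kN.
R_n = 2 × 388 + 4 × 397.1 = 2364 kN.
Design strength φR_n = 0.75 × 2364 = 1770 kN.

1770 kN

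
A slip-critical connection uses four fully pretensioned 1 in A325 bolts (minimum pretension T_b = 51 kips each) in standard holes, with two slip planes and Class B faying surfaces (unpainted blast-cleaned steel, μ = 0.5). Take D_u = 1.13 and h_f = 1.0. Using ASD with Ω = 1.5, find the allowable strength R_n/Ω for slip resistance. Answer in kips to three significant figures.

154 kips

R_n = μ · D_u · h_f · T_b · n_s · n_b = 0.5 × 1.13 × 1.0 × 51 × 2 × 4 = 230.5 kips.
Allowable strength R_n/Ω = 230.5 / 1.5 = 154 kips.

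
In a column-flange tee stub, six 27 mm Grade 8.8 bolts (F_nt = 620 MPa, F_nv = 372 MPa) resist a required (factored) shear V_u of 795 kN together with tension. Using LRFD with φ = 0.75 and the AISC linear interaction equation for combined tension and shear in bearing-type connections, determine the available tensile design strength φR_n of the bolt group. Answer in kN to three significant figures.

A_b = π·27²/4 = 572.6 mm²; f_rv = 795 × 1000 / (6 × 572.6) = 231.4 MPa.
F'_nt = 1.3 F_nt − (F_nt / φF_nv) f_rv = 1.3·620 − (620/(0.75·372))·231.4 = 291.7 MPa, capped at F_nt → F'_nt = 291.7 MPa.
R_n = F'_nt · A_b · n = 291.7 × 572.6 × 6 / 1000 = 1002 kN.
Design strength φR_n = 0.75 × 1002 = 752 kN.

752 kN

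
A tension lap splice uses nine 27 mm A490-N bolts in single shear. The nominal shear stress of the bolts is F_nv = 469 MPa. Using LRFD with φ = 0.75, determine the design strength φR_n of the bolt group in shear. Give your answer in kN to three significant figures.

1810 kN

A_b = π × 27² / 4 = 572.6 mm².
R_n = F_nv · A_b · n · n_s = 469 × 572.6 × 9 × 1 / 1000 = 2417 kN.
Design strength φR_n = 0.75 × 2417 = 1810 kN.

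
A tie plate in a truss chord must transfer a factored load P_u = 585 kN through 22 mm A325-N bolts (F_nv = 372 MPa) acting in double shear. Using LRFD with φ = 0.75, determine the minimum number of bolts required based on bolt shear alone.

3 bolts

A_b = π·22²/4 = 380.1 mm².
Per-bolt design strength φR_n = 0.75 × 372 × 380.1 × 2 / 1000 = 212.1 kN.
n ≥ 585 / 212.1 = 2.758 → use 3 bolts.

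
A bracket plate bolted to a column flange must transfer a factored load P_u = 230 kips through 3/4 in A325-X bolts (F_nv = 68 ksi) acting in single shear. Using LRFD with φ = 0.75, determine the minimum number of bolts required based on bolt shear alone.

11 bolts

A_b = π·0.75²/4 = 0.4418 in².
Per-bolt design strength φR_n = 0.75 × 68 × 0.4418 × 1 = 22.53 kips.
n ≥ 230 / 22.53 = 10.21 → use 11 bolts.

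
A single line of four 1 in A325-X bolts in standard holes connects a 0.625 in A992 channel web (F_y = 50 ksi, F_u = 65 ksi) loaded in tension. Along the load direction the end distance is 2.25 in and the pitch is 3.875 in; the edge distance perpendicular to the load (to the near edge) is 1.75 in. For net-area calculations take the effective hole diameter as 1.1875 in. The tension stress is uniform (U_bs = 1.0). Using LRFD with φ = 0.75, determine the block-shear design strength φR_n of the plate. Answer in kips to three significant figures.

213 kips

Shear plane L_v = 2.25 + 3·3.875 = 13.88 in; A_gv = 13.88 × 0.625 = 8.672 in².
A_nv = (13.88 − 3.5·1.1875) × 0.625 = 6.074 in².
A_nt = (1.75 − 0.5·1.1875) × 0.625 = 0.7227 in².
0.6 F_u A_nv = 236.9 kips; 0.6 F_y A_gv = 260.2 kips → shear rupture governs the shear term.
R_n = 236.9 + 1.0 × 65 × 0.7227 = 283.9 kips.
Design strength φR_n = 0.75 × 283.9 = 213 kips.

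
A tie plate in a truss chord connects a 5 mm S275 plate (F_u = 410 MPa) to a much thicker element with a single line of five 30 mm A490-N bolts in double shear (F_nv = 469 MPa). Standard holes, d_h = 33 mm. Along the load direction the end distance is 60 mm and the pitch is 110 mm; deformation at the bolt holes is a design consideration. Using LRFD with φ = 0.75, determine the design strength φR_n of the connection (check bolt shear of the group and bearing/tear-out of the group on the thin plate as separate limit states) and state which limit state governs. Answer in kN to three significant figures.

523 kN (bearing governs)

Bolt shear: A_b = π·30²/4 = 706.9 mm²; R_n = 469 × 706.9 × 5 × 2 / 1000 = 3315 kN → 0.75 × 3315 = 2490 kN.
Bearing (1.2 l_c t F_u ≤ 2.4 d t F_u): upper limit = 2.4·30·5·410 / 1000 = 147.6 kN.
  Edge l_c = 60 − 33/2 = 43.5 → r_n = 107 kN; interior l_c = 110 − 33 = 77 → r_n = 147.6 kN.
  R_n,bearing = 1·107 + 4·147.6 = 697.4 kN → 0.75 × 697.4 = 523 kN.
Bearing governs: 523 kN.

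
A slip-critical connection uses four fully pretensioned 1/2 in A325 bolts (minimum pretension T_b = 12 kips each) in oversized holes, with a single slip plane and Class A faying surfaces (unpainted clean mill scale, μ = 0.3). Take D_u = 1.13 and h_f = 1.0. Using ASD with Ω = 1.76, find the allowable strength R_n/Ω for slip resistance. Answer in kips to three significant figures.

R_n = μ · D_u · h_f · T_b · n_s · n_b = 0.3 × 1.13 × 1.0 × 12 × 1 × 4 = 16.27 kips.
Allowable strength R_n/Ω = 16.27 / 1.76 = 9.25 kips.

9.25 kips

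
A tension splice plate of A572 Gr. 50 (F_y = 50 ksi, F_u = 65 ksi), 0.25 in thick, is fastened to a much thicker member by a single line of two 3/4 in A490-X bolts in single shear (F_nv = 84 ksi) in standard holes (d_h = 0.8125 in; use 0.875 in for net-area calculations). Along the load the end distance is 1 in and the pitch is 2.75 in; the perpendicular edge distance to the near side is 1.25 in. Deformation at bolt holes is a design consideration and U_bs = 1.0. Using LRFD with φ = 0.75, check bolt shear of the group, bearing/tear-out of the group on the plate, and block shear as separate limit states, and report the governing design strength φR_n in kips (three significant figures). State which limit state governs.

27.7 kips (block shear governs)

Bolt shear: A_b = π·0.75²/4 = 0.4418 in²; R_n = 84 × 0.4418 × 2 × 1 = 74.22 kips → 0.75 × 74.22 = 55.7 kips.
Bearing: edge l_c = 0.5938, r_n = 11.58 kips; interior l_c = 1.938, r_n = 29.25 kips; R_n = 11.58 + 1·29.25 = 40.83 kips → 30.6 kips.
Block shear: A_gv = 0.9375, A_nv = 0.6094, A_nt = 0.2031 in²; R_n = min(0.6F_uA_nv, 0.6F_yA_gv) + U_bs·F_u·A_nt = 36.97 kips → 27.7 kips.
Block shear governs: 27.7 kips.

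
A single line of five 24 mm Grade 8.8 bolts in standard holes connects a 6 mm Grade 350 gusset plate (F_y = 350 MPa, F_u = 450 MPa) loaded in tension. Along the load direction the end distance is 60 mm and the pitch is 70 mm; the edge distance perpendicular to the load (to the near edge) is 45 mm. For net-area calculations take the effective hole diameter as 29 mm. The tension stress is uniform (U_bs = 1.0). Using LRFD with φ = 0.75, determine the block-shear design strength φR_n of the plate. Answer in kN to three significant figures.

Shear plane L_v = 60 + 4·70 = 340 mm; A_gv = 340 × 6 = 2040 mm².
A_nv = (340 − 4.5·29) × 6 = 1257 mm².
A_nt = (45 − 0.5·29) × 6 = 183 mm².
0.6 F_u A_nv = 339.4 kN; 0.6 F_y A_gv = 428.4 kN → shear rupture governs the shear term.
R_n = 339.4 + 1.0 × 450 × 183 / 1000 = 421.7 kN.
Design strength φR_n = 0.75 × 421.7 = 316 kN.

316 kN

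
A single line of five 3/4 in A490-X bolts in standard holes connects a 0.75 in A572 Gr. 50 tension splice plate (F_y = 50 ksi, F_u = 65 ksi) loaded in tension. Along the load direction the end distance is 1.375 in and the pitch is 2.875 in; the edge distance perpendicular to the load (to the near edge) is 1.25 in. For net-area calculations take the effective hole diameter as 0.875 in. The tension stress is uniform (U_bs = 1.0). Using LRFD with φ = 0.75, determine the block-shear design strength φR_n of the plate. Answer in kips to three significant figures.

226 kips

Shear plane L_v = 1.375 + 4·2.875 = 12.88 in; A_gv = 12.88 × 0.75 = 9.656 in².
A_nv = (12.88 − 4.5·0.875) × 0.75 = 6.703 in².
A_nt = (1.25 − 0.5·0.875) × 0.75 = 0.6094 in².
0.6 F_u A_nv = 261.4 kips; 0.6 F_y A_gv = 289.7 kips → shear rupture governs the shear term.
R_n = 261.4 + 1.0 × 65 × 0.6094 = 301 kips.
Design strength φR_n = 0.75 × 301 = 226 kips.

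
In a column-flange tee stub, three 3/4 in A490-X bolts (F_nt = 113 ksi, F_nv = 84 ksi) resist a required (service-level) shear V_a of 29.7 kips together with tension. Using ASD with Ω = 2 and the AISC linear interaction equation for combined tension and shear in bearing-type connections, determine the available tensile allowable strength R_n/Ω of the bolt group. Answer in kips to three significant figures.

A_b = π·0.75²/4 = 0.4418 in²; f_rv = 29.7 / (3 × 0.4418) = 22.41 ksi.
F'_nt = 1.3 F_nt − (Ω F_nt / F_nv) f_rv = 1.3·113 − (2·113/84)·22.41 = 86.61 ksi, capped at F_nt → F'_nt = 86.61 ksi.
R_n = F'_nt · A_b · n = 86.61 × 0.4418 × 3 = 114.8 kips.
Allowable strength R_n/Ω = 114.8 / 2 = 57.4 kips.

57.4 kips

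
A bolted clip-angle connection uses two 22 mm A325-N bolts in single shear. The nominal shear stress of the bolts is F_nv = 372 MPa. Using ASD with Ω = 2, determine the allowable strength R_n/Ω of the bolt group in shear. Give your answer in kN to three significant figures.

141 kN

A_b = π × 22² / 4 = 380.1 mm².
R_n = F_nv · A_b · n · n_s = 372 × 380.1 × 2 × 1 / 1000 = 282.8 kN.
Allowable strength R_n/Ω = 282.8 / 2 = 141 kN.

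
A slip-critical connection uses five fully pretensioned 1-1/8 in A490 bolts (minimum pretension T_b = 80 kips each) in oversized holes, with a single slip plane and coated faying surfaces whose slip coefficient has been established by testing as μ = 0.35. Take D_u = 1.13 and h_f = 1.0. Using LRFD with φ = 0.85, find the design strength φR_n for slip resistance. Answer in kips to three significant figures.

134 kips

R_n = μ · D_u · h_f · T_b · n_s · n_b = 0.35 × 1.13 × 1.0 × 80 × 1 × 5 = 158.2 kips.
Design strength φR_n = 0.85 × 158.2 = 134 kips.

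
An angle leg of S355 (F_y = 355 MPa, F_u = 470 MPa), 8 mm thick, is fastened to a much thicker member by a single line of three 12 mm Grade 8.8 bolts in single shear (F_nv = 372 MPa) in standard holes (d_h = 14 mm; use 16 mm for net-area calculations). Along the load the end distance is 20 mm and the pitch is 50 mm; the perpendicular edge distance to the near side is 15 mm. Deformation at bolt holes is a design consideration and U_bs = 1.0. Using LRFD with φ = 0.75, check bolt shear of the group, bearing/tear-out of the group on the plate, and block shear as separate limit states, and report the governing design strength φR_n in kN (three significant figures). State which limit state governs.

Bolt shear: A_b = π·12²/4 = 113.1 mm²; R_n = 372 × 113.1 × 3 × 1 / 1000 = 126.2 kN → 0.75 × 126.2 = 94.7 kN.
Bearing: edge l_c = 13, r_n = 58.66 kN; interior l_c = 36, r_n = 108.3 kN; R_n = 58.66 + 2·108.3 = 275.2 kN → 206 kN.
Block shear: A_gv = 960, A_nv = 640, A_nt = 56 mm²; R_n = min(0.6F_uA_nv, 0.6F_yA_gv) + U_bs·F_u·A_nt = 206.8 kN → 155 kN.
Bolt shear governs: 94.7 kN.

94.7 kN (bolt shear governs)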